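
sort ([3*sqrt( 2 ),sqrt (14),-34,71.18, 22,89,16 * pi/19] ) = [ - 34, 16*pi/19, sqrt( 14),  3*sqrt (2 ), 22,71.18 , 89]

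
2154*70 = 150780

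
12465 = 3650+8815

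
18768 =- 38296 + 57064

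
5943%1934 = 141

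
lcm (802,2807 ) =5614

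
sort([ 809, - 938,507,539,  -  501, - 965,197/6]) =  [ - 965, - 938 , - 501,197/6,507,  539 , 809]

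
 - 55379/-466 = 118 + 391/466 = 118.84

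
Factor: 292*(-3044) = -2^4*  73^1 * 761^1 = - 888848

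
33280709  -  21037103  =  12243606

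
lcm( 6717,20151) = 20151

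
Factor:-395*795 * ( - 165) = 51814125 = 3^2 *5^3*11^1*53^1 * 79^1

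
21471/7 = 21471/7 = 3067.29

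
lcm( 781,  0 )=0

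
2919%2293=626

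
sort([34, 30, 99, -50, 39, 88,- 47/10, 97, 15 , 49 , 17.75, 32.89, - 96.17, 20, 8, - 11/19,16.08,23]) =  [-96.17, - 50,-47/10,  -  11/19, 8, 15,16.08,17.75, 20,23, 30, 32.89, 34,  39, 49 , 88,97, 99]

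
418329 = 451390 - 33061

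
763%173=71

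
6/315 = 2/105 = 0.02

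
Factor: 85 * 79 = 6715=5^1 * 17^1 * 79^1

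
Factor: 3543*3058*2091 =22654926954 = 2^1*3^2*11^1*17^1*41^1*139^1*1181^1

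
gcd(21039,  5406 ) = 3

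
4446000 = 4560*975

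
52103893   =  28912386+23191507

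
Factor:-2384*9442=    - 22509728= - 2^5*149^1  *  4721^1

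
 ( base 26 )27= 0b111011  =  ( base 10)59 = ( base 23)2d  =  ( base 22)2f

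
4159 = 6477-2318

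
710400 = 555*1280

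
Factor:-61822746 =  - 2^1*3^2*1627^1*2111^1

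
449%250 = 199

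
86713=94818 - 8105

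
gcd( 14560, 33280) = 2080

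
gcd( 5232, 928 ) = 16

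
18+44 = 62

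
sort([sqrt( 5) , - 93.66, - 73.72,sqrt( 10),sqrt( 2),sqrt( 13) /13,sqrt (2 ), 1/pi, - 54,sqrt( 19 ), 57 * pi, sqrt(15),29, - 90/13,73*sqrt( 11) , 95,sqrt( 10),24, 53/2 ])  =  [ - 93.66,-73.72, - 54, - 90/13,sqrt ( 13)/13, 1/pi, sqrt(2),sqrt( 2),sqrt( 5),  sqrt(10), sqrt( 10 ),sqrt ( 15),sqrt(19), 24,53/2,  29, 95,57 * pi,73* sqrt ( 11 )]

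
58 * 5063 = 293654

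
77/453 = 77/453 = 0.17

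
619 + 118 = 737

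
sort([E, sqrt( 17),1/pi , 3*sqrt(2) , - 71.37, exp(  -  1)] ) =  [- 71.37, 1/pi, exp( - 1 ),E, sqrt(17) , 3* sqrt( 2 ) ] 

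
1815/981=1 + 278/327=1.85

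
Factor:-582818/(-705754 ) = 291409/352877 = 7^( - 1)*433^1 * 673^1*50411^( - 1) 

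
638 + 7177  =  7815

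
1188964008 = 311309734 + 877654274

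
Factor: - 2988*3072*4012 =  - 36826693632 = - 2^14*3^3* 17^1 * 59^1 *83^1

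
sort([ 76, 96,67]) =[ 67,76,96 ]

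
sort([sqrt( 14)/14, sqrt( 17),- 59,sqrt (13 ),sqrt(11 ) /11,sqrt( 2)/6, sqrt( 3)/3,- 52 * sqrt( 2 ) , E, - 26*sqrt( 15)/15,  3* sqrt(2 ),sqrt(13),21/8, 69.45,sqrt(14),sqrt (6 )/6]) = [ -52*sqrt( 2 ), - 59,-26*sqrt(15)/15, sqrt( 2)/6 , sqrt( 14)/14,sqrt(11)/11, sqrt( 6) /6,sqrt(3)/3 , 21/8,E, sqrt ( 13), sqrt( 13),sqrt(14 ),sqrt( 17 ),3*sqrt( 2 ),69.45 ]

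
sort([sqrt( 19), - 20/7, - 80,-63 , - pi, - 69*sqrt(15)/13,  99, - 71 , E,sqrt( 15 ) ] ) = [ - 80, - 71,  -  63, - 69*sqrt( 15)/13 , - pi, - 20/7,E,sqrt( 15 ),sqrt(19 ), 99 ] 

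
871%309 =253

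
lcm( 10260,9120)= 82080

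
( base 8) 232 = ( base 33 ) 4M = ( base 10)154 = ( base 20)7E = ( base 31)4u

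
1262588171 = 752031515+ 510556656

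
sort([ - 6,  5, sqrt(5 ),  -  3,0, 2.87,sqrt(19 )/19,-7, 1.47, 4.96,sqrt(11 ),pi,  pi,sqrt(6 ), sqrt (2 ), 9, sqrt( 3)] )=[ - 7, - 6, - 3, 0, sqrt( 19) /19, sqrt ( 2 ), 1.47, sqrt( 3),sqrt( 5), sqrt(6),2.87,pi, pi, sqrt(11 ), 4.96, 5,9 ]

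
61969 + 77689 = 139658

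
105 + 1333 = 1438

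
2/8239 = 2/8239 = 0.00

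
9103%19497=9103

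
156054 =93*1678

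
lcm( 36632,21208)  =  402952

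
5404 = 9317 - 3913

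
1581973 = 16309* 97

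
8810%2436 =1502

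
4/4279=4/4279 = 0.00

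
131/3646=131/3646 = 0.04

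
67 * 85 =5695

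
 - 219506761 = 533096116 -752602877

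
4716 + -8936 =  - 4220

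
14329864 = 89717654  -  75387790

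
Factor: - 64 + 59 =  - 5= - 5^1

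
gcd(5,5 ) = 5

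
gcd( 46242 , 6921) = 9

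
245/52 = 245/52 = 4.71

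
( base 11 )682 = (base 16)330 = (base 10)816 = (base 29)S4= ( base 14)424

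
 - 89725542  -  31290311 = - 121015853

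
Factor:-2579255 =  - 5^1 * 7^1*73693^1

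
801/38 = 801/38 = 21.08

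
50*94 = 4700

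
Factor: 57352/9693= 2^3*3^( - 3)*67^1*  107^1*359^(  -  1 )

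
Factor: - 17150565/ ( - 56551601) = 3^1 * 5^1*269^( - 1)*210229^( - 1 )*1143371^1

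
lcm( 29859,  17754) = 656898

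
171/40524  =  57/13508 = 0.00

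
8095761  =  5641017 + 2454744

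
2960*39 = 115440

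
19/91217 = 19/91217 = 0.00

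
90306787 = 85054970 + 5251817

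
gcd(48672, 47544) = 24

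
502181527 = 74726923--427454604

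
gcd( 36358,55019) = 1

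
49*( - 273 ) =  - 13377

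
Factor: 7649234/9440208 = 3824617/4720104 = 2^(- 3)*3^( - 2)*65557^( - 1 )*3824617^1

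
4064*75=304800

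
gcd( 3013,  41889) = 1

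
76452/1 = 76452 = 76452.00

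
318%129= 60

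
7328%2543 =2242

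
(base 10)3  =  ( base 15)3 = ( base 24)3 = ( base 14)3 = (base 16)3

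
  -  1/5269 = -1 + 5268/5269= - 0.00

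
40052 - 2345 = 37707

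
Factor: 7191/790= 2^( - 1 )*3^2*5^( - 1)*17^1*47^1*79^(-1) 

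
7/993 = 7/993=0.01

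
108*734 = 79272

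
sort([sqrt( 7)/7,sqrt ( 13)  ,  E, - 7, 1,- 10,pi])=[  -  10,  -  7,sqrt(7)/7,  1, E,pi,sqrt( 13)]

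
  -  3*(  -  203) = 609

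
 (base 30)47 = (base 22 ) 5h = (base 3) 11201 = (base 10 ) 127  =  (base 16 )7f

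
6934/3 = 6934/3 = 2311.33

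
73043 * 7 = 511301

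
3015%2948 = 67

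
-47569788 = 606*( - 78498) 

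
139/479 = 139/479 = 0.29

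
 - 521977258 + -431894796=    - 953872054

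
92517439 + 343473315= 435990754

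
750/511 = 750/511 =1.47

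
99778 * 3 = 299334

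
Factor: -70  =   - 2^1*5^1*7^1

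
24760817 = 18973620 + 5787197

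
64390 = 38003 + 26387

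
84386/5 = 16877+1/5 =16877.20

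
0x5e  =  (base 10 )94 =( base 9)114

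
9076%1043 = 732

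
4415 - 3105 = 1310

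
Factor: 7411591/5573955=3^(  -  1)*5^( - 1)*11^1*31^ (-1 )*11987^( - 1 )* 673781^1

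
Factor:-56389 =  - 17^1*31^1*107^1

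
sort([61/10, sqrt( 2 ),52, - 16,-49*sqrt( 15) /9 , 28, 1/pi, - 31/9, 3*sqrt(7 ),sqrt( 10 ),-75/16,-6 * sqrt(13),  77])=[ - 6*sqrt( 13 ) ,-49*sqrt( 15 ) /9,-16, - 75/16, - 31/9, 1/pi,sqrt( 2 ),sqrt( 10 ),61/10, 3*sqrt ( 7 ), 28 , 52,77 ] 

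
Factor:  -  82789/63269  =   - 7^1*151^( - 1) * 419^( -1) * 11827^1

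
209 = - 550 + 759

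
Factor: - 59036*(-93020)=5491528720 =2^4*5^1*4651^1 * 14759^1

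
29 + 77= 106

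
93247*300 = 27974100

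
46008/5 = 9201 + 3/5 = 9201.60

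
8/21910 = 4/10955 = 0.00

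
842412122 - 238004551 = 604407571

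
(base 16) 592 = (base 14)73C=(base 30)1HG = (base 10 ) 1426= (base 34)17w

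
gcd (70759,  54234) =1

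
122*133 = 16226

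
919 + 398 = 1317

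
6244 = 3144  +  3100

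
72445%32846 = 6753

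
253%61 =9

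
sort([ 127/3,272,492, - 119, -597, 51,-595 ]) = [ -597,-595, - 119,127/3, 51, 272, 492]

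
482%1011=482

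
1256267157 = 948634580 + 307632577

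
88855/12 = 7404+7/12 = 7404.58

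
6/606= 1/101=0.01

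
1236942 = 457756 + 779186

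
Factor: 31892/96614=34/103= 2^1*17^1*103^ (-1)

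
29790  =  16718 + 13072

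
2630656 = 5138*512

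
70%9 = 7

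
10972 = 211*52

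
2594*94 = 243836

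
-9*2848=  - 25632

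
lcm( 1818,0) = 0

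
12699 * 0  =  0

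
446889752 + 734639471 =1181529223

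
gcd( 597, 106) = 1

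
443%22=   3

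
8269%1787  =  1121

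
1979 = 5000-3021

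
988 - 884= 104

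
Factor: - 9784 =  - 2^3*1223^1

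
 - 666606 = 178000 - 844606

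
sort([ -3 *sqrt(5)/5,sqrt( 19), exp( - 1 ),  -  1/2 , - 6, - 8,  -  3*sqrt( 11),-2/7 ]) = [ -3*sqrt (11 ),- 8,  -  6  , - 3*sqrt(5 ) /5, - 1/2, - 2/7 , exp(-1 ),sqrt( 19) ] 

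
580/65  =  116/13  =  8.92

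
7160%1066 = 764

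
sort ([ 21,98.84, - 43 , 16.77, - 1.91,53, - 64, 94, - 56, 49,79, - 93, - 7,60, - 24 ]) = [ - 93, - 64, - 56, - 43, - 24 , - 7, - 1.91,16.77,21, 49, 53, 60, 79, 94,98.84]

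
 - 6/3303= - 1  +  1099/1101 = - 0.00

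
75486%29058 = 17370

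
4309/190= 4309/190 = 22.68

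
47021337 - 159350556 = -112329219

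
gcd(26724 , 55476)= 12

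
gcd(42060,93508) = 4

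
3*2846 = 8538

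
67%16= 3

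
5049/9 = 561=561.00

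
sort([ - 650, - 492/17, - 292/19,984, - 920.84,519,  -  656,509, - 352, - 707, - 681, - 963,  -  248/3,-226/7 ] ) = [- 963, - 920.84,- 707, - 681,-656,  -  650, - 352,-248/3, - 226/7 , - 492/17, - 292/19,509,519,984]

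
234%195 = 39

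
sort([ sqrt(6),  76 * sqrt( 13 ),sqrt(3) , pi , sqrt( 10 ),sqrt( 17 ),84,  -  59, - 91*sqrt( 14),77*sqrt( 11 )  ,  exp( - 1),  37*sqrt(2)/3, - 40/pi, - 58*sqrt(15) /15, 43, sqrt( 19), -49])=[ - 91 * sqrt( 14), - 59, - 49, - 58*sqrt( 15) /15, - 40/pi,  exp(- 1 ), sqrt( 3 ),sqrt( 6),pi, sqrt( 10 ),sqrt( 17),sqrt( 19 ),37*sqrt(2 )/3,  43,84,77*sqrt( 11),76 *sqrt( 13 ) ] 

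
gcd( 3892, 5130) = 2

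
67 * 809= 54203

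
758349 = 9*84261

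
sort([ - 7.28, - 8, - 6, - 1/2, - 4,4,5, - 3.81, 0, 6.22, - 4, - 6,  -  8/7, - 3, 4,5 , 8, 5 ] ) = [ -8, - 7.28 , - 6, - 6, - 4, - 4, - 3.81, -3, - 8/7, - 1/2, 0, 4, 4, 5,5, 5, 6.22, 8]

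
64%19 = 7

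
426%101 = 22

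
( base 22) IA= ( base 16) 196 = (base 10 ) 406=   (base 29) E0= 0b110010110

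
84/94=42/47= 0.89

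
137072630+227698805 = 364771435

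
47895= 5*9579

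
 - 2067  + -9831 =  - 11898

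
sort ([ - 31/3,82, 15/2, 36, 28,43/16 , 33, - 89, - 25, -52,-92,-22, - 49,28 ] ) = [ - 92,-89, - 52, - 49,- 25, - 22, - 31/3, 43/16,15/2, 28 , 28, 33,36,82 ]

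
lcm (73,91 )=6643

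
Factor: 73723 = 13^1*53^1*107^1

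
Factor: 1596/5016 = 2^(  -  1)*7^1*11^(  -  1) = 7/22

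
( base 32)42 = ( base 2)10000010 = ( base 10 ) 130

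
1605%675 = 255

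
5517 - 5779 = -262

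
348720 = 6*58120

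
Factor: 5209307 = 5209307^1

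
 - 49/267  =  -1 + 218/267=   - 0.18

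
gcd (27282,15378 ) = 6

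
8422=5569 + 2853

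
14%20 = 14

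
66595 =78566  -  11971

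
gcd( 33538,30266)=818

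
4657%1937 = 783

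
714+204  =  918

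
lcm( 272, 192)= 3264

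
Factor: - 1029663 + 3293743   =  2264080 = 2^4*5^1*7^1 *13^1 * 311^1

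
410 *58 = 23780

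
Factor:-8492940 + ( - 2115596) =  - 2^3* 19^1 * 71^1  *983^1 = - 10608536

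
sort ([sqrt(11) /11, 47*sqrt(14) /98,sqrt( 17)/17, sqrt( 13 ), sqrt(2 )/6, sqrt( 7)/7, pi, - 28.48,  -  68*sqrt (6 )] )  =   [ - 68  *sqrt( 6 ) , - 28.48,sqrt(2)/6,  sqrt( 17) /17, sqrt(11) /11, sqrt( 7)/7, 47*sqrt(14 )/98,pi,sqrt( 13)]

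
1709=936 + 773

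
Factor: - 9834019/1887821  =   - 756463/145217 = -19^(-1)*7643^( - 1)* 756463^1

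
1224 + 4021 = 5245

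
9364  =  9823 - 459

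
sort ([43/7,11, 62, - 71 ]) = [-71, 43/7,11,62 ]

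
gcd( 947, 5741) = 1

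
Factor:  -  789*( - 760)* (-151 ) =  - 2^3*3^1*5^1 * 19^1 * 151^1*263^1  =  - 90545640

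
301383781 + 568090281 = 869474062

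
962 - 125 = 837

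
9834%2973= 915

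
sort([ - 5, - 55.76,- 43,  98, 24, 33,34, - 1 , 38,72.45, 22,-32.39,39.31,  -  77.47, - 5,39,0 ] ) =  [ - 77.47, - 55.76, - 43,-32.39, - 5,  -  5, - 1,0,22, 24, 33,  34, 38,39,39.31,72.45, 98] 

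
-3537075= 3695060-7232135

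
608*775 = 471200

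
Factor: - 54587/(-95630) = 2^ ( - 1 )*5^( - 1)*13^2* 17^1*19^1 * 73^ ( - 1 ) * 131^(  -  1)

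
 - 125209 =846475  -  971684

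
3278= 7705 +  - 4427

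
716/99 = 7 + 23/99 = 7.23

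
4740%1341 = 717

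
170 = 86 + 84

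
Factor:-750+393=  -3^1*7^1 * 17^1=- 357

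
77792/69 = 1127 + 29/69 = 1127.42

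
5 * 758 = 3790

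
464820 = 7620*61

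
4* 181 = 724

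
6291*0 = 0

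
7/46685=7/46685 = 0.00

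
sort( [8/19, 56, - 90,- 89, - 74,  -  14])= [ - 90 ,  -  89, - 74, - 14 , 8/19,56]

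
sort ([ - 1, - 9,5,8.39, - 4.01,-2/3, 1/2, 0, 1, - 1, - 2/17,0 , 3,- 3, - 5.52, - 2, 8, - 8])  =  [ - 9, - 8, - 5.52,- 4.01, - 3, - 2, - 1, - 1,  -  2/3, - 2/17, 0,  0, 1/2, 1, 3 , 5, 8,8.39]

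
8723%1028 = 499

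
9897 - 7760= 2137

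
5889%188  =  61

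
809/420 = 809/420 = 1.93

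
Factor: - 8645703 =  - 3^1 *11^1*19^1*13789^1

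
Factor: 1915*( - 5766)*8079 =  - 89207429310 = - 2^1*3^2 * 5^1*31^2*383^1*2693^1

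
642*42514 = 27293988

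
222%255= 222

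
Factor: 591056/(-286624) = -2^( - 1)*13^( - 2 )*17^1*41^1 = - 697/338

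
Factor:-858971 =  -  19^1*53^1*853^1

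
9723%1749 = 978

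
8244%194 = 96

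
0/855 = 0 = 0.00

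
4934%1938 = 1058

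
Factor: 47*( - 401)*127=  -  2393569 = -  47^1*127^1*401^1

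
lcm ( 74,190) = 7030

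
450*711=319950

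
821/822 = 821/822 = 1.00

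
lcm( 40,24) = 120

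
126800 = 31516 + 95284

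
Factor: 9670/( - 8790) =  - 967/879 = - 3^(-1)*293^( - 1)*967^1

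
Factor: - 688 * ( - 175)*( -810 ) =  - 97524000 =- 2^5*3^4 * 5^3*7^1*43^1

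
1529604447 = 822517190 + 707087257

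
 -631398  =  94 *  ( - 6717)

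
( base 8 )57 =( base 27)1K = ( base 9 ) 52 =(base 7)65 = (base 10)47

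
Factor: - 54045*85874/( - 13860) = 2^(  -  1)*7^( - 1)*11^( - 1)*1201^1*42937^1 = 51567337/154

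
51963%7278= 1017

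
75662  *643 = 48650666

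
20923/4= 20923/4  =  5230.75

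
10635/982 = 10635/982 = 10.83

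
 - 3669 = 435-4104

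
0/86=0 =0.00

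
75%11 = 9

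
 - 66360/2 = - 33180= - 33180.00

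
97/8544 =97/8544  =  0.01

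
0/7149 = 0 = 0.00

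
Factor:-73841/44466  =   - 2^(-1 )*3^( - 1)*41^1*1801^1*7411^( - 1)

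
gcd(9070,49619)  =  1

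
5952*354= 2107008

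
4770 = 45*106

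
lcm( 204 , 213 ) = 14484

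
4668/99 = 1556/33 = 47.15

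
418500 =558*750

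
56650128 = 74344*762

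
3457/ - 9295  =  - 3457/9295 = - 0.37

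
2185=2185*1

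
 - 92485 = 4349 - 96834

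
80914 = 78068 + 2846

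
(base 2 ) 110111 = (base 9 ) 61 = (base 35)1k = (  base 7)106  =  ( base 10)55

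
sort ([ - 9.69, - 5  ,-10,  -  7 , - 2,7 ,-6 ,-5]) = [ - 10, - 9.69,  -  7, - 6 , - 5, - 5, - 2, 7 ]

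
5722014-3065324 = 2656690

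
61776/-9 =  - 6864 + 0/1 =- 6864.00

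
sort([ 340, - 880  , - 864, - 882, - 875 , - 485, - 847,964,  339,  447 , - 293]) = [ - 882,-880 , - 875, - 864,- 847, - 485 , - 293,339,  340 , 447, 964] 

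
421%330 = 91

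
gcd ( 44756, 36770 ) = 2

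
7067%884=879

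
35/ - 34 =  - 35/34  =  - 1.03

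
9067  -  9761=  - 694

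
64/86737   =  64/86737  =  0.00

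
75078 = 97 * 774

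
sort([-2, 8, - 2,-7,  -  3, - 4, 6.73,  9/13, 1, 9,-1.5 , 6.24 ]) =[ - 7, - 4, - 3, - 2, - 2 , - 1.5, 9/13,1 , 6.24, 6.73,  8, 9 ]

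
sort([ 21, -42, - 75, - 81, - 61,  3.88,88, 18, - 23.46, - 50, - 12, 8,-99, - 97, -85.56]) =[ - 99, - 97, - 85.56, - 81, - 75, - 61, - 50,-42, - 23.46, - 12, 3.88, 8, 18 , 21, 88] 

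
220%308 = 220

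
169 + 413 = 582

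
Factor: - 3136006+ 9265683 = 6129677^1 = 6129677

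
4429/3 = 1476 + 1/3 = 1476.33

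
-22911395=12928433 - 35839828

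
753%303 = 147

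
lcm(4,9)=36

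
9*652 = 5868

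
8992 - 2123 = 6869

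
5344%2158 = 1028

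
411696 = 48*8577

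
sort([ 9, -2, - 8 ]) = [  -  8, - 2,9 ] 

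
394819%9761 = 4379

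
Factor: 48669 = 3^1*16223^1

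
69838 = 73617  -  3779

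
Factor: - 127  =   - 127^1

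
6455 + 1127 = 7582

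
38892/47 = 38892/47 = 827.49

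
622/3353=622/3353 = 0.19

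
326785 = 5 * 65357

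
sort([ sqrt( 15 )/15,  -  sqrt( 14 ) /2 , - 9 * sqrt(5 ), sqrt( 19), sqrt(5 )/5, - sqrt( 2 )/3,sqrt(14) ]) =[ - 9*sqrt( 5), - sqrt( 14)/2, - sqrt( 2)/3 , sqrt( 15 )/15, sqrt( 5 ) /5,  sqrt( 14 ),sqrt( 19)] 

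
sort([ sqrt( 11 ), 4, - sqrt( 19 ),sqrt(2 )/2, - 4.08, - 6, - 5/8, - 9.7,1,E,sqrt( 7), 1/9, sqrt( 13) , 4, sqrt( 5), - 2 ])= [ - 9.7, - 6, - sqrt( 19), - 4.08, - 2,-5/8,1/9 , sqrt(2)/2,1,sqrt( 5),sqrt( 7 ),  E,sqrt( 11),sqrt( 13 ),4,4] 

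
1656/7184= 207/898 = 0.23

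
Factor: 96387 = 3^1*19^2*89^1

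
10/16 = 5/8 = 0.62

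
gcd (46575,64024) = 1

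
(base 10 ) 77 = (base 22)3b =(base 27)2n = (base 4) 1031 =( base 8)115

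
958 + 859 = 1817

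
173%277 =173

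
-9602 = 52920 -62522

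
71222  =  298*239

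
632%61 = 22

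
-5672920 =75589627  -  81262547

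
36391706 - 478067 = 35913639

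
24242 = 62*391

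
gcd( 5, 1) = 1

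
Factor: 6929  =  13^2  *41^1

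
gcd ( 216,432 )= 216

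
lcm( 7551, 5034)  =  15102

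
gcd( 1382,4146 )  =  1382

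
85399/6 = 14233 + 1/6 = 14233.17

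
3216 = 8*402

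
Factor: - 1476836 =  - 2^2* 193^1*1913^1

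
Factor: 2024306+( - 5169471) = -5^1*19^1*33107^1  =  - 3145165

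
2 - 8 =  - 6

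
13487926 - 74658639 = -61170713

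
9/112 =9/112 = 0.08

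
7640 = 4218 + 3422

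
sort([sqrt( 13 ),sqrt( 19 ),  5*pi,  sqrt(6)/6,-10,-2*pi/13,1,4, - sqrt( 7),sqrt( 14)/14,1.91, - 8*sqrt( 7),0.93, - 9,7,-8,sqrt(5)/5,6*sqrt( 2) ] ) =[ - 8*sqrt( 7), - 10, - 9, - 8,  -  sqrt( 7), - 2 * pi/13,  sqrt (14)/14,sqrt( 6 ) /6,sqrt(5 ) /5,0.93,1,1.91,sqrt(13),4,sqrt(19 ), 7 , 6*sqrt (2),5 * pi]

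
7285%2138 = 871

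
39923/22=1814  +  15/22  =  1814.68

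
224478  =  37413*6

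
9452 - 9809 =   -  357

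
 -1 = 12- 13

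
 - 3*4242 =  - 12726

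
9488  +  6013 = 15501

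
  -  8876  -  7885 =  -16761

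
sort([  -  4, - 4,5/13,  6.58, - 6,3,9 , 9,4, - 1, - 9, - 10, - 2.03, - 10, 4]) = [ - 10, - 10, - 9, - 6, - 4, - 4,- 2.03, - 1,  5/13,3,4,4, 6.58, 9, 9 ] 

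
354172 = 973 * 364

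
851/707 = 1 + 144/707 =1.20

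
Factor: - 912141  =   - 3^4 * 11261^1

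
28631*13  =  372203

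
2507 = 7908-5401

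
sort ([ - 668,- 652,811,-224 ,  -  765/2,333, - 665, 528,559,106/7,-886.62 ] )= [ - 886.62, - 668,-665, - 652,-765/2 ,  -  224, 106/7,333,528,  559,811]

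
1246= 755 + 491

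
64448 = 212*304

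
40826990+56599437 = 97426427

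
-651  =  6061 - 6712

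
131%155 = 131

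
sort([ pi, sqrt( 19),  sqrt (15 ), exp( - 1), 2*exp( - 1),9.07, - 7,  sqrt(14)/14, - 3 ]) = [ - 7, - 3,sqrt( 14) /14, exp( - 1 ),2*exp( -1 ),pi,sqrt( 15 ),sqrt( 19 ),  9.07]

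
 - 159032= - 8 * 19879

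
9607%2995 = 622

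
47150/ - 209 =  - 226 + 84/209 = - 225.60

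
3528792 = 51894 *68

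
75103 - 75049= 54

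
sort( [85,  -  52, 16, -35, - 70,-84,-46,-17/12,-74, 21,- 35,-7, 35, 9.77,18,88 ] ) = [ - 84 , - 74 ,-70,  -  52,  -  46,-35,-35,-7, - 17/12, 9.77 , 16,  18  ,  21, 35, 85, 88 ] 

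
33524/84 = 399 + 2/21=399.10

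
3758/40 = 1879/20 = 93.95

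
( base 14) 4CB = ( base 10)963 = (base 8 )1703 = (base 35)RI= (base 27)18i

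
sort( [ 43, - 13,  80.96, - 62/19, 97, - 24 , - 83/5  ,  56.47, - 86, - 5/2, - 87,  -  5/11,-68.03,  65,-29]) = [-87,  -  86, - 68.03, - 29, - 24, - 83/5,-13, - 62/19, - 5/2, - 5/11,  43,56.47,65,80.96,97]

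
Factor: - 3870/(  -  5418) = 5/7= 5^1*7^(-1)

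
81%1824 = 81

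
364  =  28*13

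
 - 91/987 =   -  13/141 = -0.09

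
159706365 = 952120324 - 792413959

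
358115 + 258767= 616882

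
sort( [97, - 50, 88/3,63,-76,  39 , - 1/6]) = [ - 76, - 50,  -  1/6,88/3, 39 , 63,97 ] 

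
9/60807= 3/20269  =  0.00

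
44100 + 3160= 47260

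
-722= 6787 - 7509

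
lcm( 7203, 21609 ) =21609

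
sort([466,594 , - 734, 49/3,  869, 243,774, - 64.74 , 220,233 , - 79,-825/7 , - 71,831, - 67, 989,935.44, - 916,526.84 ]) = [ - 916 , - 734, - 825/7,-79,-71,-67, - 64.74 , 49/3,220, 233,243, 466 , 526.84, 594,  774,  831,869 , 935.44, 989 ] 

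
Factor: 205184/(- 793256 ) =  - 2^4*7^1*433^( - 1) = - 112/433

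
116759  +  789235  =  905994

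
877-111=766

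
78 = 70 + 8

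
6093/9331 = 6093/9331 =0.65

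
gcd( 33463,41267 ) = 1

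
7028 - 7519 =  -491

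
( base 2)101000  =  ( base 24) 1g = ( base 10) 40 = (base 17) 26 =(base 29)1b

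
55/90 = 11/18 = 0.61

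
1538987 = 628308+910679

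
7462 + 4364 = 11826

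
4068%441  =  99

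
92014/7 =92014/7=13144.86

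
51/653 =51/653 = 0.08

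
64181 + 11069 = 75250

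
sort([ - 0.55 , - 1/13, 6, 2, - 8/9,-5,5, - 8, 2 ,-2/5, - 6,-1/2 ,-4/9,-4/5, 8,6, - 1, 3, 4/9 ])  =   [ - 8, - 6, - 5,  -  1,-8/9, - 4/5, - 0.55, - 1/2, - 4/9,-2/5,-1/13,4/9, 2,  2, 3, 5,6, 6,  8 ]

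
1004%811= 193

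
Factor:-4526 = - 2^1*31^1*73^1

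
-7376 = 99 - 7475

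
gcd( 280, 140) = 140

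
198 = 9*22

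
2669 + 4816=7485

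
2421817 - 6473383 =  - 4051566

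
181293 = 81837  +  99456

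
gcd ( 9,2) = 1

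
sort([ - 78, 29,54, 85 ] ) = [ - 78, 29, 54, 85] 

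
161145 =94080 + 67065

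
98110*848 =83197280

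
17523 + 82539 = 100062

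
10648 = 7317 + 3331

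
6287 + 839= 7126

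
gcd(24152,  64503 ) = 1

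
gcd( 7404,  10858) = 2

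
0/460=0  =  0.00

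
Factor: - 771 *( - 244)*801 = 2^2 * 3^3*61^1 * 89^1*257^1  =  150687324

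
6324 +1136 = 7460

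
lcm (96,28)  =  672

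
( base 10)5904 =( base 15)1B39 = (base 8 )13420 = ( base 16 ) 1710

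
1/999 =1/999 = 0.00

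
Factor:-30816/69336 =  - 2^2*3^( - 2) = - 4/9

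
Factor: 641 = 641^1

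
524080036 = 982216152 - 458136116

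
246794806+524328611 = 771123417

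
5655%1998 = 1659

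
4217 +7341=11558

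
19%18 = 1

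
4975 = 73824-68849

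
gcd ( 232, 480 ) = 8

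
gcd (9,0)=9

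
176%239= 176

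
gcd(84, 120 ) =12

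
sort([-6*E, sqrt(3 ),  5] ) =[ - 6*E , sqrt( 3),  5]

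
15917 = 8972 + 6945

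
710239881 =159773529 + 550466352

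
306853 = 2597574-2290721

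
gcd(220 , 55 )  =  55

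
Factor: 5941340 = 2^2 *5^1*297067^1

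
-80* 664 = - 53120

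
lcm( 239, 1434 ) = 1434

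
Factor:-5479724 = -2^2*29^1*97^1*487^1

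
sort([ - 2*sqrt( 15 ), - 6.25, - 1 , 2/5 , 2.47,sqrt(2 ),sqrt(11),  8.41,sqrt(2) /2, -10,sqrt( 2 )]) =[ -10, - 2 * sqrt( 15), - 6.25, - 1,2/5, sqrt( 2 ) /2,sqrt(2), sqrt(2 )  ,  2.47,sqrt( 11 ), 8.41] 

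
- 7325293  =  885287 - 8210580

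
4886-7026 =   -  2140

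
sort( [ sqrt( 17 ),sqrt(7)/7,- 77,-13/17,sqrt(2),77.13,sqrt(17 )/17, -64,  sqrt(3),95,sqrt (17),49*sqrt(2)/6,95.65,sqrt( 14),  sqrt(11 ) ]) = [-77, - 64,- 13/17,sqrt(17)/17,sqrt(7) /7,sqrt(2 ),sqrt( 3 ),sqrt( 11),sqrt(14),sqrt( 17 ),sqrt(17 ),49*sqrt( 2 )/6, 77.13,95,95.65]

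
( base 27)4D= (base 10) 121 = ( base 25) 4l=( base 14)89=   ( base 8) 171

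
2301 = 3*767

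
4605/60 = 307/4 = 76.75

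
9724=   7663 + 2061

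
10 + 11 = 21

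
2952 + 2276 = 5228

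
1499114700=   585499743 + 913614957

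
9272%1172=1068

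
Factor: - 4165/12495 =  - 3^(  -  1) = - 1/3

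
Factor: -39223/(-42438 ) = 2^( - 1 ) *3^( - 1 )*11^ ( - 1 )*61^1 = 61/66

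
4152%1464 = 1224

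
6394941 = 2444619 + 3950322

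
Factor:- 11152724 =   -  2^2*11^1*47^1*  5393^1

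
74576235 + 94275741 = 168851976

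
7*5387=37709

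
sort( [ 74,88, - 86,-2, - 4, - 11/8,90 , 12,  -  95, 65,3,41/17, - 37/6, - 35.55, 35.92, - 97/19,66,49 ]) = [ - 95, - 86,- 35.55, -37/6, - 97/19, - 4, - 2, - 11/8,41/17,3, 12, 35.92,49, 65,66,74, 88,90]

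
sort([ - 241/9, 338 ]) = [  -  241/9, 338 ] 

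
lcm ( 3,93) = 93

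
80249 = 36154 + 44095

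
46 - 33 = 13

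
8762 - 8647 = 115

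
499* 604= 301396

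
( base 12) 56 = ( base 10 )66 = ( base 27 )2C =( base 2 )1000010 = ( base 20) 36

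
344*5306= 1825264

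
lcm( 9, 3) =9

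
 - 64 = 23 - 87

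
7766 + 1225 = 8991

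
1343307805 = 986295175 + 357012630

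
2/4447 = 2/4447 = 0.00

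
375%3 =0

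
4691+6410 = 11101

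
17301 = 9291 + 8010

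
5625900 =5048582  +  577318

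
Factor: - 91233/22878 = - 2^( - 1)*3^1*41^( - 1 )*109^1 = - 327/82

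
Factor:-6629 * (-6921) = 3^2*7^1 * 769^1*947^1 = 45879309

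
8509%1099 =816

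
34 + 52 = 86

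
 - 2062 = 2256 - 4318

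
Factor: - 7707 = - 3^1 * 7^1*367^1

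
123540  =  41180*3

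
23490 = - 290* ( - 81)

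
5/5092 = 5/5092 =0.00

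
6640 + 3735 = 10375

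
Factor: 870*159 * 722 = 99874260 = 2^2*3^2 *5^1*19^2*29^1*53^1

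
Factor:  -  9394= - 2^1 * 7^1 * 11^1* 61^1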